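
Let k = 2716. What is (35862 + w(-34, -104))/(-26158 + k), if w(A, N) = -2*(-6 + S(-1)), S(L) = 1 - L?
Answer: -17935/11721 ≈ -1.5302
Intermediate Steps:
w(A, N) = 8 (w(A, N) = -2*(-6 + (1 - 1*(-1))) = -2*(-6 + (1 + 1)) = -2*(-6 + 2) = -2*(-4) = 8)
(35862 + w(-34, -104))/(-26158 + k) = (35862 + 8)/(-26158 + 2716) = 35870/(-23442) = 35870*(-1/23442) = -17935/11721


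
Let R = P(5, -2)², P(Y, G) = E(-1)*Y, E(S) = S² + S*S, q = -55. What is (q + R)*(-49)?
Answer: -2205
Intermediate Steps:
E(S) = 2*S² (E(S) = S² + S² = 2*S²)
P(Y, G) = 2*Y (P(Y, G) = (2*(-1)²)*Y = (2*1)*Y = 2*Y)
R = 100 (R = (2*5)² = 10² = 100)
(q + R)*(-49) = (-55 + 100)*(-49) = 45*(-49) = -2205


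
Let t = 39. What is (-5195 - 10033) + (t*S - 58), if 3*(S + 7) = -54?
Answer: -16261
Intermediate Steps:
S = -25 (S = -7 + (⅓)*(-54) = -7 - 18 = -25)
(-5195 - 10033) + (t*S - 58) = (-5195 - 10033) + (39*(-25) - 58) = -15228 + (-975 - 58) = -15228 - 1033 = -16261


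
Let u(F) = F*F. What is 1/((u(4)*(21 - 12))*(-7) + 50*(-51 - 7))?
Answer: -1/3908 ≈ -0.00025589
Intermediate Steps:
u(F) = F²
1/((u(4)*(21 - 12))*(-7) + 50*(-51 - 7)) = 1/((4²*(21 - 12))*(-7) + 50*(-51 - 7)) = 1/((16*9)*(-7) + 50*(-58)) = 1/(144*(-7) - 2900) = 1/(-1008 - 2900) = 1/(-3908) = -1/3908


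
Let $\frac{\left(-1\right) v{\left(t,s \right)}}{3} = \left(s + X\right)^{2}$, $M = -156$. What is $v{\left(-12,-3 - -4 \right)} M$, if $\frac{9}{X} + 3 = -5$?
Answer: $\frac{117}{16} \approx 7.3125$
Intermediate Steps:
$X = - \frac{9}{8}$ ($X = \frac{9}{-3 - 5} = \frac{9}{-8} = 9 \left(- \frac{1}{8}\right) = - \frac{9}{8} \approx -1.125$)
$v{\left(t,s \right)} = - 3 \left(- \frac{9}{8} + s\right)^{2}$ ($v{\left(t,s \right)} = - 3 \left(s - \frac{9}{8}\right)^{2} = - 3 \left(- \frac{9}{8} + s\right)^{2}$)
$v{\left(-12,-3 - -4 \right)} M = - \frac{3 \left(-9 + 8 \left(-3 - -4\right)\right)^{2}}{64} \left(-156\right) = - \frac{3 \left(-9 + 8 \left(-3 + 4\right)\right)^{2}}{64} \left(-156\right) = - \frac{3 \left(-9 + 8 \cdot 1\right)^{2}}{64} \left(-156\right) = - \frac{3 \left(-9 + 8\right)^{2}}{64} \left(-156\right) = - \frac{3 \left(-1\right)^{2}}{64} \left(-156\right) = \left(- \frac{3}{64}\right) 1 \left(-156\right) = \left(- \frac{3}{64}\right) \left(-156\right) = \frac{117}{16}$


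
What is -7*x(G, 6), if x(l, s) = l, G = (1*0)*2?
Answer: 0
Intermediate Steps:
G = 0 (G = 0*2 = 0)
-7*x(G, 6) = -7*0 = 0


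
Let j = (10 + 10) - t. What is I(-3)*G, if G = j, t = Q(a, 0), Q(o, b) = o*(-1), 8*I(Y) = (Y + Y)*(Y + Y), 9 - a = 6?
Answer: 207/2 ≈ 103.50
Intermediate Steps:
a = 3 (a = 9 - 1*6 = 9 - 6 = 3)
I(Y) = Y**2/2 (I(Y) = ((Y + Y)*(Y + Y))/8 = ((2*Y)*(2*Y))/8 = (4*Y**2)/8 = Y**2/2)
Q(o, b) = -o
t = -3 (t = -1*3 = -3)
j = 23 (j = (10 + 10) - 1*(-3) = 20 + 3 = 23)
G = 23
I(-3)*G = ((1/2)*(-3)**2)*23 = ((1/2)*9)*23 = (9/2)*23 = 207/2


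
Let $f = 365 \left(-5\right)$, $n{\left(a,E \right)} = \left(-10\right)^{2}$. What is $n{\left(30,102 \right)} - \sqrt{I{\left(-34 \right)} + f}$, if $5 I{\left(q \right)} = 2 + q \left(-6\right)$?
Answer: $100 - \frac{3 i \sqrt{4955}}{5} \approx 100.0 - 42.235 i$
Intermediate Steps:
$n{\left(a,E \right)} = 100$
$f = -1825$
$I{\left(q \right)} = \frac{2}{5} - \frac{6 q}{5}$ ($I{\left(q \right)} = \frac{2 + q \left(-6\right)}{5} = \frac{2 - 6 q}{5} = \frac{2}{5} - \frac{6 q}{5}$)
$n{\left(30,102 \right)} - \sqrt{I{\left(-34 \right)} + f} = 100 - \sqrt{\left(\frac{2}{5} - - \frac{204}{5}\right) - 1825} = 100 - \sqrt{\left(\frac{2}{5} + \frac{204}{5}\right) - 1825} = 100 - \sqrt{\frac{206}{5} - 1825} = 100 - \sqrt{- \frac{8919}{5}} = 100 - \frac{3 i \sqrt{4955}}{5}$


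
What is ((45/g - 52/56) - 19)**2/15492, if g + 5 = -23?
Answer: 121203/4048576 ≈ 0.029937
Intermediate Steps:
g = -28 (g = -5 - 23 = -28)
((45/g - 52/56) - 19)**2/15492 = ((45/(-28) - 52/56) - 19)**2/15492 = ((45*(-1/28) - 52*1/56) - 19)**2*(1/15492) = ((-45/28 - 13/14) - 19)**2*(1/15492) = (-71/28 - 19)**2*(1/15492) = (-603/28)**2*(1/15492) = (363609/784)*(1/15492) = 121203/4048576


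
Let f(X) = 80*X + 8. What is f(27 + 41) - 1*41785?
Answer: -36337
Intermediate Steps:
f(X) = 8 + 80*X
f(27 + 41) - 1*41785 = (8 + 80*(27 + 41)) - 1*41785 = (8 + 80*68) - 41785 = (8 + 5440) - 41785 = 5448 - 41785 = -36337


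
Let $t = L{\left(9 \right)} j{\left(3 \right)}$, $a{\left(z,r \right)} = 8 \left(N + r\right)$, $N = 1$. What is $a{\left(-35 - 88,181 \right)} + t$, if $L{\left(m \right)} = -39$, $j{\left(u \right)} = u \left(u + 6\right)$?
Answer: $403$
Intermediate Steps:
$j{\left(u \right)} = u \left(6 + u\right)$
$a{\left(z,r \right)} = 8 + 8 r$ ($a{\left(z,r \right)} = 8 \left(1 + r\right) = 8 + 8 r$)
$t = -1053$ ($t = - 39 \cdot 3 \left(6 + 3\right) = - 39 \cdot 3 \cdot 9 = \left(-39\right) 27 = -1053$)
$a{\left(-35 - 88,181 \right)} + t = \left(8 + 8 \cdot 181\right) - 1053 = \left(8 + 1448\right) - 1053 = 1456 - 1053 = 403$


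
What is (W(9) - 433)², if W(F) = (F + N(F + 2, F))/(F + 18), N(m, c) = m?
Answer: 136212241/729 ≈ 1.8685e+5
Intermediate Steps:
W(F) = (2 + 2*F)/(18 + F) (W(F) = (F + (F + 2))/(F + 18) = (F + (2 + F))/(18 + F) = (2 + 2*F)/(18 + F))
(W(9) - 433)² = (2*(1 + 9)/(18 + 9) - 433)² = (2*10/27 - 433)² = (2*(1/27)*10 - 433)² = (20/27 - 433)² = (-11671/27)² = 136212241/729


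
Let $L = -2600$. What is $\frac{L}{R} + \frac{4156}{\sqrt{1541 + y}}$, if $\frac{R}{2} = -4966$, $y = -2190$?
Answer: $\frac{50}{191} - \frac{4156 i \sqrt{649}}{649} \approx 0.26178 - 163.14 i$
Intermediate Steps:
$R = -9932$ ($R = 2 \left(-4966\right) = -9932$)
$\frac{L}{R} + \frac{4156}{\sqrt{1541 + y}} = - \frac{2600}{-9932} + \frac{4156}{\sqrt{1541 - 2190}} = \left(-2600\right) \left(- \frac{1}{9932}\right) + \frac{4156}{\sqrt{-649}} = \frac{50}{191} + \frac{4156}{i \sqrt{649}} = \frac{50}{191} + 4156 \left(- \frac{i \sqrt{649}}{649}\right) = \frac{50}{191} - \frac{4156 i \sqrt{649}}{649}$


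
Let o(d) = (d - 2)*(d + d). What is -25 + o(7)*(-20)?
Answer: -1425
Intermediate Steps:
o(d) = 2*d*(-2 + d) (o(d) = (-2 + d)*(2*d) = 2*d*(-2 + d))
-25 + o(7)*(-20) = -25 + (2*7*(-2 + 7))*(-20) = -25 + (2*7*5)*(-20) = -25 + 70*(-20) = -25 - 1400 = -1425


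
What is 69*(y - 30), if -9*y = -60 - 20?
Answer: -4370/3 ≈ -1456.7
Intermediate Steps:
y = 80/9 (y = -(-60 - 20)/9 = -⅑*(-80) = 80/9 ≈ 8.8889)
69*(y - 30) = 69*(80/9 - 30) = 69*(-190/9) = -4370/3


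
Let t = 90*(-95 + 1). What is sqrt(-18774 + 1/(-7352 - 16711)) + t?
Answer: -8460 + I*sqrt(10870671114069)/24063 ≈ -8460.0 + 137.02*I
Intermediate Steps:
t = -8460 (t = 90*(-94) = -8460)
sqrt(-18774 + 1/(-7352 - 16711)) + t = sqrt(-18774 + 1/(-7352 - 16711)) - 8460 = sqrt(-18774 + 1/(-24063)) - 8460 = sqrt(-18774 - 1/24063) - 8460 = sqrt(-451758763/24063) - 8460 = I*sqrt(10870671114069)/24063 - 8460 = -8460 + I*sqrt(10870671114069)/24063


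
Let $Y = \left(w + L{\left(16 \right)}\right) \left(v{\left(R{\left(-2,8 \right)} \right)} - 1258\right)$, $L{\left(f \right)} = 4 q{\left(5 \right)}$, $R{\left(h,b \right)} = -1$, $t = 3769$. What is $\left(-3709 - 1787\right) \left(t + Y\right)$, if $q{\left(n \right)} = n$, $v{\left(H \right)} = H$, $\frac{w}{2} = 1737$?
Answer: $24155892792$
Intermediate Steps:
$w = 3474$ ($w = 2 \cdot 1737 = 3474$)
$L{\left(f \right)} = 20$ ($L{\left(f \right)} = 4 \cdot 5 = 20$)
$Y = -4398946$ ($Y = \left(3474 + 20\right) \left(-1 - 1258\right) = 3494 \left(-1259\right) = -4398946$)
$\left(-3709 - 1787\right) \left(t + Y\right) = \left(-3709 - 1787\right) \left(3769 - 4398946\right) = \left(-5496\right) \left(-4395177\right) = 24155892792$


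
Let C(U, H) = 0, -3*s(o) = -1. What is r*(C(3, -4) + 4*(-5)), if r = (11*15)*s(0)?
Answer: -1100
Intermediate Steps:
s(o) = 1/3 (s(o) = -1/3*(-1) = 1/3)
r = 55 (r = (11*15)*(1/3) = 165*(1/3) = 55)
r*(C(3, -4) + 4*(-5)) = 55*(0 + 4*(-5)) = 55*(0 - 20) = 55*(-20) = -1100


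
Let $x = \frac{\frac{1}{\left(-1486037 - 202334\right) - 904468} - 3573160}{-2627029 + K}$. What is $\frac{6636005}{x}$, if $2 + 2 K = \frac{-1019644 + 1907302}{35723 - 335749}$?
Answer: $\frac{13561459268345796762500755}{2779629460715932266} \approx 4.8789 \cdot 10^{6}$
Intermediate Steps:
$K = - \frac{743855}{300026}$ ($K = -1 + \frac{\left(-1019644 + 1907302\right) \frac{1}{35723 - 335749}}{2} = -1 + \frac{887658 \frac{1}{-300026}}{2} = -1 + \frac{887658 \left(- \frac{1}{300026}\right)}{2} = -1 + \frac{1}{2} \left(- \frac{443829}{150013}\right) = -1 - \frac{443829}{300026} = - \frac{743855}{300026} \approx -2.4793$)
$x = \frac{2779629460715932266}{2043618000339932951}$ ($x = \frac{\frac{1}{\left(-1486037 - 202334\right) - 904468} - 3573160}{-2627029 - \frac{743855}{300026}} = \frac{\frac{1}{-1688371 - 904468} - 3573160}{- \frac{788177746609}{300026}} = \left(\frac{1}{-2592839} - 3573160\right) \left(- \frac{300026}{788177746609}\right) = \left(- \frac{1}{2592839} - 3573160\right) \left(- \frac{300026}{788177746609}\right) = \left(- \frac{9264628601241}{2592839}\right) \left(- \frac{300026}{788177746609}\right) = \frac{2779629460715932266}{2043618000339932951} \approx 1.3602$)
$\frac{6636005}{x} = \frac{6636005}{\frac{2779629460715932266}{2043618000339932951}} = 6636005 \cdot \frac{2043618000339932951}{2779629460715932266} = \frac{13561459268345796762500755}{2779629460715932266}$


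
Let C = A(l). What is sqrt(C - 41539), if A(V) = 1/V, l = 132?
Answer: I*sqrt(180943851)/66 ≈ 203.81*I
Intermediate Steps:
C = 1/132 ≈ 0.0075758
sqrt(C - 41539) = sqrt(1/132 - 41539) = sqrt(-5483147/132) = I*sqrt(180943851)/66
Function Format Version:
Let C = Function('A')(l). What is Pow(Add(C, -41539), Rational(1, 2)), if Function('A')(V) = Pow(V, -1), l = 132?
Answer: Mul(Rational(1, 66), I, Pow(180943851, Rational(1, 2))) ≈ Mul(203.81, I)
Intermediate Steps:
C = Rational(1, 132) (C = Pow(132, -1) = Rational(1, 132) ≈ 0.0075758)
Pow(Add(C, -41539), Rational(1, 2)) = Pow(Add(Rational(1, 132), -41539), Rational(1, 2)) = Pow(Rational(-5483147, 132), Rational(1, 2)) = Mul(Rational(1, 66), I, Pow(180943851, Rational(1, 2)))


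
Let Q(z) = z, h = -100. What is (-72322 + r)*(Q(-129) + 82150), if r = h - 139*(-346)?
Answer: -1995406888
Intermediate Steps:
r = 47994 (r = -100 - 139*(-346) = -100 + 48094 = 47994)
(-72322 + r)*(Q(-129) + 82150) = (-72322 + 47994)*(-129 + 82150) = -24328*82021 = -1995406888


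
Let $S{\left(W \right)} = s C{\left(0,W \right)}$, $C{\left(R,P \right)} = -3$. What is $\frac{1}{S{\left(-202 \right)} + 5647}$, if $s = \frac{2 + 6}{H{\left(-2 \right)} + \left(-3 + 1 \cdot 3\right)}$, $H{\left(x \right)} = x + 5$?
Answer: $\frac{1}{5639} \approx 0.00017734$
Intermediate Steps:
$H{\left(x \right)} = 5 + x$
$s = \frac{8}{3}$ ($s = \frac{2 + 6}{\left(5 - 2\right) + \left(-3 + 1 \cdot 3\right)} = \frac{8}{3 + \left(-3 + 3\right)} = \frac{8}{3 + 0} = \frac{8}{3} \approx 2.6667$)
$S{\left(W \right)} = -8$ ($S{\left(W \right)} = \frac{8}{3} \left(-3\right) = -8$)
$\frac{1}{S{\left(-202 \right)} + 5647} = \frac{1}{-8 + 5647} = \frac{1}{5639}$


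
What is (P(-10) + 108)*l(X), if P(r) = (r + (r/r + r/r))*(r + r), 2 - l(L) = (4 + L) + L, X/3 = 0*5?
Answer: -536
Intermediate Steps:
X = 0 (X = 3*(0*5) = 3*0 = 0)
l(L) = -2 - 2*L (l(L) = 2 - ((4 + L) + L) = 2 - (4 + 2*L) = 2 + (-4 - 2*L) = -2 - 2*L)
P(r) = 2*r*(2 + r) (P(r) = (r + (1 + 1))*(2*r) = (r + 2)*(2*r) = (2 + r)*(2*r) = 2*r*(2 + r))
(P(-10) + 108)*l(X) = (2*(-10)*(2 - 10) + 108)*(-2 - 2*0) = (2*(-10)*(-8) + 108)*(-2 + 0) = (160 + 108)*(-2) = 268*(-2) = -536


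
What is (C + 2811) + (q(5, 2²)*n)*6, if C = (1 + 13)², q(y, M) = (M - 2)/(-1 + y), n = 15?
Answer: 3052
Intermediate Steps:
q(y, M) = (-2 + M)/(-1 + y)
C = 196 (C = 14² = 196)
(C + 2811) + (q(5, 2²)*n)*6 = (196 + 2811) + (((-2 + 2²)/(-1 + 5))*15)*6 = 3007 + (((-2 + 4)/4)*15)*6 = 3007 + (((¼)*2)*15)*6 = 3007 + ((½)*15)*6 = 3007 + (15/2)*6 = 3007 + 45 = 3052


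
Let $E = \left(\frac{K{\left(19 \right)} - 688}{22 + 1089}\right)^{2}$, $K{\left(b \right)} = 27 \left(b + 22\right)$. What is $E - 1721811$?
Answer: $- \frac{2125267299770}{1234321} \approx -1.7218 \cdot 10^{6}$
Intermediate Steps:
$K{\left(b \right)} = 594 + 27 b$ ($K{\left(b \right)} = 27 \left(22 + b\right) = 594 + 27 b$)
$E = \frac{175561}{1234321}$ ($E = \left(\frac{\left(594 + 27 \cdot 19\right) - 688}{22 + 1089}\right)^{2} = \left(\frac{\left(594 + 513\right) - 688}{1111}\right)^{2} = \left(\left(1107 - 688\right) \frac{1}{1111}\right)^{2} = \left(419 \cdot \frac{1}{1111}\right)^{2} = \left(\frac{419}{1111}\right)^{2} = \frac{175561}{1234321} \approx 0.14223$)
$E - 1721811 = \frac{175561}{1234321} - 1721811 = - \frac{2125267299770}{1234321}$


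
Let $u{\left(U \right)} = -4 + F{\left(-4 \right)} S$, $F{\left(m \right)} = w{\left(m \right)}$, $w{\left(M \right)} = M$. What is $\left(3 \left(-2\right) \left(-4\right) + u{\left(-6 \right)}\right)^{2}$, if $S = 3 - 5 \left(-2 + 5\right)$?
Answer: $4624$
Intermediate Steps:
$F{\left(m \right)} = m$
$S = -12$ ($S = 3 - 5 \cdot 3 = 3 - 15 = -12$)
$u{\left(U \right)} = 44$ ($u{\left(U \right)} = -4 - -48 = -4 + 48 = 44$)
$\left(3 \left(-2\right) \left(-4\right) + u{\left(-6 \right)}\right)^{2} = \left(3 \left(-2\right) \left(-4\right) + 44\right)^{2} = \left(\left(-6\right) \left(-4\right) + 44\right)^{2} = \left(24 + 44\right)^{2} = 68^{2} = 4624$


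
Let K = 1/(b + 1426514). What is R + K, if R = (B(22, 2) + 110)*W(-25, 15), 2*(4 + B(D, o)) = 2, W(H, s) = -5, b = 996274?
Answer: -1296191579/2422788 ≈ -535.00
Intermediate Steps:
K = 1/2422788 (K = 1/(996274 + 1426514) = 1/2422788 ≈ 4.1275e-7)
B(D, o) = -3 (B(D, o) = -4 + (1/2)*2 = -4 + 1 = -3)
R = -535 (R = (-3 + 110)*(-5) = 107*(-5) = -535)
R + K = -535 + 1/2422788 = -1296191579/2422788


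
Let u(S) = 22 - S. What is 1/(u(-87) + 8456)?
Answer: 1/8565 ≈ 0.00011675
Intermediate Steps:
1/(u(-87) + 8456) = 1/((22 - 1*(-87)) + 8456) = 1/((22 + 87) + 8456) = 1/(109 + 8456) = 1/8565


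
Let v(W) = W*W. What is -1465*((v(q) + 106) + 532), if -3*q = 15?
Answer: -971295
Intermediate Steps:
q = -5 (q = -⅓*15 = -5)
v(W) = W²
-1465*((v(q) + 106) + 532) = -1465*(((-5)² + 106) + 532) = -1465*((25 + 106) + 532) = -1465*(131 + 532) = -1465*663 = -971295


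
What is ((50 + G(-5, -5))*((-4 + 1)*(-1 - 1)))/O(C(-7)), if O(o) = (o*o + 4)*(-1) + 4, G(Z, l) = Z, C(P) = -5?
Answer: -54/5 ≈ -10.800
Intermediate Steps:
O(o) = -o² (O(o) = (o² + 4)*(-1) + 4 = (4 + o²)*(-1) + 4 = (-4 - o²) + 4 = -o²)
((50 + G(-5, -5))*((-4 + 1)*(-1 - 1)))/O(C(-7)) = ((50 - 5)*((-4 + 1)*(-1 - 1)))/((-1*(-5)²)) = (45*(-3*(-2)))/((-1*25)) = (45*6)/(-25) = 270*(-1/25) = -54/5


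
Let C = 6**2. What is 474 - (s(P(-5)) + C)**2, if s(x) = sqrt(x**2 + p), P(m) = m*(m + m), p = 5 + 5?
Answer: 474 - (36 + sqrt(2510))**2 ≈ -6939.2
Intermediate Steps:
p = 10
P(m) = 2*m**2 (P(m) = m*(2*m) = 2*m**2)
C = 36
s(x) = sqrt(10 + x**2) (s(x) = sqrt(x**2 + 10) = sqrt(10 + x**2))
474 - (s(P(-5)) + C)**2 = 474 - (sqrt(10 + (2*(-5)**2)**2) + 36)**2 = 474 - (sqrt(10 + (2*25)**2) + 36)**2 = 474 - (sqrt(10 + 50**2) + 36)**2 = 474 - (sqrt(10 + 2500) + 36)**2 = 474 - (sqrt(2510) + 36)**2 = 474 - (36 + sqrt(2510))**2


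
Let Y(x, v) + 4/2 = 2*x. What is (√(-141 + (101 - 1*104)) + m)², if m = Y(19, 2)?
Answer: 1152 + 864*I ≈ 1152.0 + 864.0*I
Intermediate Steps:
Y(x, v) = -2 + 2*x
m = 36 (m = -2 + 2*19 = -2 + 38 = 36)
(√(-141 + (101 - 1*104)) + m)² = (√(-141 + (101 - 1*104)) + 36)² = (√(-141 + (101 - 104)) + 36)² = (√(-141 - 3) + 36)² = (√(-144) + 36)² = (12*I + 36)² = (36 + 12*I)²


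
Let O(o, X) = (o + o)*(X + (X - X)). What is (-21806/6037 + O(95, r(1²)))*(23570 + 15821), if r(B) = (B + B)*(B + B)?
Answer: 179871674774/6037 ≈ 2.9795e+7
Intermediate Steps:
r(B) = 4*B² (r(B) = (2*B)*(2*B) = 4*B²)
O(o, X) = 2*X*o (O(o, X) = (2*o)*(X + 0) = (2*o)*X = 2*X*o)
(-21806/6037 + O(95, r(1²)))*(23570 + 15821) = (-21806/6037 + 2*(4*(1²)²)*95)*(23570 + 15821) = (-21806*1/6037 + 2*(4*1²)*95)*39391 = (-21806/6037 + 2*(4*1)*95)*39391 = (-21806/6037 + 2*4*95)*39391 = (-21806/6037 + 760)*39391 = (4566314/6037)*39391 = 179871674774/6037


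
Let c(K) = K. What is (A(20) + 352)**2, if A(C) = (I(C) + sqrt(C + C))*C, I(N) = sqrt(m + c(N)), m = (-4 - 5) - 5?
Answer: 16*(88 + 5*sqrt(6) + 10*sqrt(10))**2 ≈ 2.7824e+5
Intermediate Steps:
m = -14 (m = -9 - 5 = -14)
I(N) = sqrt(-14 + N)
A(C) = C*(sqrt(-14 + C) + sqrt(2)*sqrt(C)) (A(C) = (sqrt(-14 + C) + sqrt(C + C))*C = (sqrt(-14 + C) + sqrt(2*C))*C = (sqrt(-14 + C) + sqrt(2)*sqrt(C))*C = C*(sqrt(-14 + C) + sqrt(2)*sqrt(C)))
(A(20) + 352)**2 = ((20*sqrt(-14 + 20) + sqrt(2)*20**(3/2)) + 352)**2 = ((20*sqrt(6) + sqrt(2)*(40*sqrt(5))) + 352)**2 = ((20*sqrt(6) + 40*sqrt(10)) + 352)**2 = (352 + 20*sqrt(6) + 40*sqrt(10))**2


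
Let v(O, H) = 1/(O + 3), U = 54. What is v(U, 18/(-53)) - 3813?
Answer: -217340/57 ≈ -3813.0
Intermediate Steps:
v(O, H) = 1/(3 + O)
v(U, 18/(-53)) - 3813 = 1/(3 + 54) - 3813 = 1/57 - 3813 = -217340/57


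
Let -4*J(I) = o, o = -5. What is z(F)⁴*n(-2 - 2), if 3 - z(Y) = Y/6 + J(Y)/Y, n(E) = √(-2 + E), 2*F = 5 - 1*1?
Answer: 5764801*I*√6/331776 ≈ 42.561*I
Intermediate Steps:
J(I) = 5/4 (J(I) = -¼*(-5) = 5/4)
F = 2 (F = (5 - 1*1)/2 = (5 - 1)/2 = (½)*4 = 2)
z(Y) = 3 - 5/(4*Y) - Y/6 (z(Y) = 3 - (Y/6 + 5/(4*Y)) = 3 + (-5/(4*Y) - Y/6) = 3 - 5/(4*Y) - Y/6)
z(F)⁴*n(-2 - 2) = (3 - 5/4/2 - ⅙*2)⁴*√(-2 + (-2 - 2)) = (3 - 5/4*½ - ⅓)⁴*√(-2 - 4) = (3 - 5/8 - ⅓)⁴*√(-6) = (49/24)⁴*(I*√6) = 5764801*(I*√6)/331776 = 5764801*I*√6/331776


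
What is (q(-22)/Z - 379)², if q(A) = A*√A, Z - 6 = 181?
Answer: 41512161/289 + 1516*I*√22/17 ≈ 1.4364e+5 + 418.27*I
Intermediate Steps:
Z = 187 (Z = 6 + 181 = 187)
q(A) = A^(3/2)
(q(-22)/Z - 379)² = ((-22)^(3/2)/187 - 379)² = (-22*I*√22*(1/187) - 379)² = (-2*I*√22/17 - 379)² = (-379 - 2*I*√22/17)²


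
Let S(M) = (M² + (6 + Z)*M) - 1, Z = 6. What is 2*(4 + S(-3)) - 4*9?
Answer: -84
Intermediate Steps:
S(M) = -1 + M² + 12*M (S(M) = (M² + (6 + 6)*M) - 1 = (M² + 12*M) - 1 = -1 + M² + 12*M)
2*(4 + S(-3)) - 4*9 = 2*(4 + (-1 + (-3)² + 12*(-3))) - 4*9 = 2*(4 + (-1 + 9 - 36)) - 36 = 2*(4 - 28) - 36 = 2*(-24) - 36 = -48 - 36 = -84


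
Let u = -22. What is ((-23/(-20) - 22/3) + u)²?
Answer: 2859481/3600 ≈ 794.30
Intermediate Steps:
((-23/(-20) - 22/3) + u)² = ((-23/(-20) - 22/3) - 22)² = ((-23*(-1/20) - 22*⅓) - 22)² = ((23/20 - 22/3) - 22)² = (-371/60 - 22)² = (-1691/60)² = 2859481/3600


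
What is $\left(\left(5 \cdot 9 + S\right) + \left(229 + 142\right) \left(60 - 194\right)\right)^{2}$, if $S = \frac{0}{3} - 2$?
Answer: $2467208241$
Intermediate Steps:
$S = -2$ ($S = 0 \cdot \frac{1}{3} - 2 = 0 - 2 = -2$)
$\left(\left(5 \cdot 9 + S\right) + \left(229 + 142\right) \left(60 - 194\right)\right)^{2} = \left(\left(5 \cdot 9 - 2\right) + \left(229 + 142\right) \left(60 - 194\right)\right)^{2} = \left(\left(45 - 2\right) + 371 \left(-134\right)\right)^{2} = \left(43 - 49714\right)^{2} = \left(-49671\right)^{2} = 2467208241$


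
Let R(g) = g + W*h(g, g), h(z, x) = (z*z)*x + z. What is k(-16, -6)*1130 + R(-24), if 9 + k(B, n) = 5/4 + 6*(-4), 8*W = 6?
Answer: -92575/2 ≈ -46288.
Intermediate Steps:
W = ¾ (W = (⅛)*6 = ¾ ≈ 0.75000)
h(z, x) = z + x*z² (h(z, x) = z²*x + z = x*z² + z = z + x*z²)
R(g) = g + 3*g*(1 + g²)/4 (R(g) = g + 3*(g*(1 + g*g))/4 = g + 3*(g*(1 + g²))/4 = g + 3*g*(1 + g²)/4)
k(B, n) = -127/4 (k(B, n) = -9 + (5/4 + 6*(-4)) = -9 + (5*(¼) - 24) = -9 + (5/4 - 24) = -9 - 91/4 = -127/4)
k(-16, -6)*1130 + R(-24) = -127/4*1130 + (¼)*(-24)*(7 + 3*(-24)²) = -71755/2 + (¼)*(-24)*(7 + 3*576) = -71755/2 + (¼)*(-24)*(7 + 1728) = -71755/2 + (¼)*(-24)*1735 = -71755/2 - 10410 = -92575/2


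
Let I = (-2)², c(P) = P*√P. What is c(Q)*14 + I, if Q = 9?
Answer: 382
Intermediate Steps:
c(P) = P^(3/2)
I = 4
c(Q)*14 + I = 9^(3/2)*14 + 4 = 27*14 + 4 = 378 + 4 = 382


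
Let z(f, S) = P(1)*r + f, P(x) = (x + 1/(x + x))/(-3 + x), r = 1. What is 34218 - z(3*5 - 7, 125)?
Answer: 136843/4 ≈ 34211.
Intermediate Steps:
P(x) = (x + 1/(2*x))/(-3 + x)
z(f, S) = -3/4 + f (z(f, S) = ((1/2 + 1**2)/(1*(-3 + 1)))*1 + f = (1*(1/2 + 1)/(-2))*1 + f = (1*(-1/2)*(3/2))*1 + f = -3/4*1 + f = -3/4 + f)
34218 - z(3*5 - 7, 125) = 34218 - (-3/4 + (3*5 - 7)) = 34218 - (-3/4 + (15 - 7)) = 34218 - (-3/4 + 8) = 34218 - 1*29/4 = 34218 - 29/4 = 136843/4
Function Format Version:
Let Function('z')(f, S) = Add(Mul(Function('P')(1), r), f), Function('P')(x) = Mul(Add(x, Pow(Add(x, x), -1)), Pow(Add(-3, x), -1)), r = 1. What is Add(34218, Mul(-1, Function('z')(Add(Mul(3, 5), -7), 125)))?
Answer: Rational(136843, 4) ≈ 34211.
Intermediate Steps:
Function('P')(x) = Mul(Pow(Add(-3, x), -1), Add(x, Mul(Rational(1, 2), Pow(x, -1)))) (Function('P')(x) = Mul(Add(x, Pow(Mul(2, x), -1)), Pow(Add(-3, x), -1)) = Mul(Add(x, Mul(Rational(1, 2), Pow(x, -1))), Pow(Add(-3, x), -1)) = Mul(Pow(Add(-3, x), -1), Add(x, Mul(Rational(1, 2), Pow(x, -1)))))
Function('z')(f, S) = Add(Rational(-3, 4), f) (Function('z')(f, S) = Add(Mul(Mul(Pow(1, -1), Pow(Add(-3, 1), -1), Add(Rational(1, 2), Pow(1, 2))), 1), f) = Add(Mul(Mul(1, Pow(-2, -1), Add(Rational(1, 2), 1)), 1), f) = Add(Mul(Mul(1, Rational(-1, 2), Rational(3, 2)), 1), f) = Add(Mul(Rational(-3, 4), 1), f) = Add(Rational(-3, 4), f))
Add(34218, Mul(-1, Function('z')(Add(Mul(3, 5), -7), 125))) = Add(34218, Mul(-1, Add(Rational(-3, 4), Add(Mul(3, 5), -7)))) = Add(34218, Mul(-1, Add(Rational(-3, 4), Add(15, -7)))) = Add(34218, Mul(-1, Add(Rational(-3, 4), 8))) = Add(34218, Mul(-1, Rational(29, 4))) = Add(34218, Rational(-29, 4)) = Rational(136843, 4)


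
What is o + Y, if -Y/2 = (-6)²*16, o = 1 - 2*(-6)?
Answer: -1139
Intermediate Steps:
o = 13 (o = 1 + 12 = 13)
Y = -1152 (Y = -2*(-6)²*16 = -72*16 = -2*576 = -1152)
o + Y = 13 - 1152 = -1139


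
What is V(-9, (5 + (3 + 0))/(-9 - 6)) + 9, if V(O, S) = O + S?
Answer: -8/15 ≈ -0.53333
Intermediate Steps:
V(-9, (5 + (3 + 0))/(-9 - 6)) + 9 = (-9 + (5 + (3 + 0))/(-9 - 6)) + 9 = (-9 + (5 + 3)/(-15)) + 9 = (-9 + 8*(-1/15)) + 9 = (-9 - 8/15) + 9 = -143/15 + 9 = -8/15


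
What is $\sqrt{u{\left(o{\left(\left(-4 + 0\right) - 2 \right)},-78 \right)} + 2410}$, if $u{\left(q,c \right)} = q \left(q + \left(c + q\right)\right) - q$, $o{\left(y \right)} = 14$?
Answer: $4 \sqrt{106} \approx 41.182$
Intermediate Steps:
$u{\left(q,c \right)} = - q + q \left(c + 2 q\right)$ ($u{\left(q,c \right)} = q \left(c + 2 q\right) - q = - q + q \left(c + 2 q\right)$)
$\sqrt{u{\left(o{\left(\left(-4 + 0\right) - 2 \right)},-78 \right)} + 2410} = \sqrt{14 \left(-1 - 78 + 2 \cdot 14\right) + 2410} = \sqrt{14 \left(-1 - 78 + 28\right) + 2410} = \sqrt{14 \left(-51\right) + 2410} = \sqrt{-714 + 2410} = \sqrt{1696} = 4 \sqrt{106}$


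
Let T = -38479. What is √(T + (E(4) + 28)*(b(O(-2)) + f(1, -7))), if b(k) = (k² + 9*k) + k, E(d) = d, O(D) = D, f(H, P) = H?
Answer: I*√38959 ≈ 197.38*I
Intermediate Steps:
b(k) = k² + 10*k
√(T + (E(4) + 28)*(b(O(-2)) + f(1, -7))) = √(-38479 + (4 + 28)*(-2*(10 - 2) + 1)) = √(-38479 + 32*(-2*8 + 1)) = √(-38479 + 32*(-16 + 1)) = √(-38479 + 32*(-15)) = √(-38479 - 480) = √(-38959) = I*√38959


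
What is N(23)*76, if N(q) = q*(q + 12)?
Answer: 61180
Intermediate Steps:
N(q) = q*(12 + q)
N(23)*76 = (23*(12 + 23))*76 = (23*35)*76 = 805*76 = 61180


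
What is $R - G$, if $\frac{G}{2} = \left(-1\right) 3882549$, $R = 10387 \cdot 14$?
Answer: $7910516$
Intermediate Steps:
$R = 145418$
$G = -7765098$ ($G = 2 \left(\left(-1\right) 3882549\right) = 2 \left(-3882549\right) = -7765098$)
$R - G = 145418 - -7765098 = 145418 + 7765098 = 7910516$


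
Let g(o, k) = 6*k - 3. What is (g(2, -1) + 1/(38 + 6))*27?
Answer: -10665/44 ≈ -242.39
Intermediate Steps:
g(o, k) = -3 + 6*k
(g(2, -1) + 1/(38 + 6))*27 = ((-3 + 6*(-1)) + 1/(38 + 6))*27 = ((-3 - 6) + 1/44)*27 = (-9 + 1/44)*27 = -395/44*27 = -10665/44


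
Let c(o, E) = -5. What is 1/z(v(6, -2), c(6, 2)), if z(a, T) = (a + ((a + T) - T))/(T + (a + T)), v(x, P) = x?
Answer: -1/3 ≈ -0.33333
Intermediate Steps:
z(a, T) = 2*a/(a + 2*T) (z(a, T) = (a + ((T + a) - T))/(T + (T + a)) = (a + a)/(a + 2*T) = (2*a)/(a + 2*T) = 2*a/(a + 2*T))
1/z(v(6, -2), c(6, 2)) = 1/(2*6/(6 + 2*(-5))) = 1/(2*6/(6 - 10)) = 1/(2*6/(-4)) = 1/(2*6*(-1/4)) = 1/(-3) = -1/3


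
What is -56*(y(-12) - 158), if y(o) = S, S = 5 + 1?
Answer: 8512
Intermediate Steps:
S = 6
y(o) = 6
-56*(y(-12) - 158) = -56*(6 - 158) = -56*(-152) = 8512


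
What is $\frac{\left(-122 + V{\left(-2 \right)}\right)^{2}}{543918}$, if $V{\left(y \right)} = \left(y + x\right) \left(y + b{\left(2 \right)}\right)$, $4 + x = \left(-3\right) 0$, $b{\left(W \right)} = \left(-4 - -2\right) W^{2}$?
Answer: $\frac{1922}{271959} \approx 0.0070672$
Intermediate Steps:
$b{\left(W \right)} = - 2 W^{2}$ ($b{\left(W \right)} = \left(-4 + 2\right) W^{2} = - 2 W^{2}$)
$x = -4$ ($x = -4 - 0 = -4 + 0 = -4$)
$V{\left(y \right)} = \left(-8 + y\right) \left(-4 + y\right)$ ($V{\left(y \right)} = \left(y - 4\right) \left(y - 2 \cdot 2^{2}\right) = \left(-4 + y\right) \left(y - 8\right) = \left(-4 + y\right) \left(-8 + y\right) = \left(-8 + y\right) \left(-4 + y\right)$)
$\frac{\left(-122 + V{\left(-2 \right)}\right)^{2}}{543918} = \frac{\left(-122 + \left(32 + \left(-2\right)^{2} - -24\right)\right)^{2}}{543918} = \left(-122 + \left(32 + 4 + 24\right)\right)^{2} \cdot \frac{1}{543918} = \left(-122 + 60\right)^{2} \cdot \frac{1}{543918} = \left(-62\right)^{2} \cdot \frac{1}{543918} = 3844 \cdot \frac{1}{543918} = \frac{1922}{271959}$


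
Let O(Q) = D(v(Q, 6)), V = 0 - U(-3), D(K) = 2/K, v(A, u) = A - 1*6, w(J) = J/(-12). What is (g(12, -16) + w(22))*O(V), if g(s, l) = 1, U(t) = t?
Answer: 5/9 ≈ 0.55556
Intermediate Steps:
w(J) = -J/12 (w(J) = J*(-1/12) = -J/12)
v(A, u) = -6 + A (v(A, u) = A - 6 = -6 + A)
V = 3 (V = 0 - 1*(-3) = 0 + 3 = 3)
O(Q) = 2/(-6 + Q)
(g(12, -16) + w(22))*O(V) = (1 - 1/12*22)*(2/(-6 + 3)) = (1 - 11/6)*(2/(-3)) = -5*(-1)/(3*3) = -5/6*(-2/3) = 5/9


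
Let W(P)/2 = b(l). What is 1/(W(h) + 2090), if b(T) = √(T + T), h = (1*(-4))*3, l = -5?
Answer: 209/436814 - I*√10/2184070 ≈ 0.00047846 - 1.4479e-6*I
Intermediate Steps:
h = -12 (h = -4*3 = -12)
b(T) = √2*√T (b(T) = √(2*T) = √2*√T)
W(P) = 2*I*√10 (W(P) = 2*(√2*√(-5)) = 2*(√2*(I*√5)) = 2*(I*√10) = 2*I*√10)
1/(W(h) + 2090) = 1/(2*I*√10 + 2090) = 1/(2090 + 2*I*√10)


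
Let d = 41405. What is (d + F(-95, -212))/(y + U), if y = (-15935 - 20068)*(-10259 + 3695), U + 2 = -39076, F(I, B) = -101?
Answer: 6884/39380769 ≈ 0.00017481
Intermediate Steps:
U = -39078 (U = -2 - 39076 = -39078)
y = 236323692 (y = -36003*(-6564) = 236323692)
(d + F(-95, -212))/(y + U) = (41405 - 101)/(236323692 - 39078) = 41304/236284614 = 41304*(1/236284614) = 6884/39380769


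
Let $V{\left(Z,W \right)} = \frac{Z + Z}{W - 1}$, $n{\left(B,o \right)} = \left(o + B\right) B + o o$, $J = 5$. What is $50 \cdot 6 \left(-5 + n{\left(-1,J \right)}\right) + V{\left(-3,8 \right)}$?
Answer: $\frac{33594}{7} \approx 4799.1$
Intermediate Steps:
$n{\left(B,o \right)} = o^{2} + B \left(B + o\right)$ ($n{\left(B,o \right)} = \left(B + o\right) B + o^{2} = B \left(B + o\right) + o^{2} = o^{2} + B \left(B + o\right)$)
$V{\left(Z,W \right)} = \frac{2 Z}{-1 + W}$
$50 \cdot 6 \left(-5 + n{\left(-1,J \right)}\right) + V{\left(-3,8 \right)} = 50 \cdot 6 \left(-5 + \left(\left(-1\right)^{2} + 5^{2} - 5\right)\right) + 2 \left(-3\right) \frac{1}{-1 + 8} = 50 \cdot 6 \left(-5 + \left(1 + 25 - 5\right)\right) + 2 \left(-3\right) \frac{1}{7} = 50 \cdot 6 \left(-5 + 21\right) + 2 \left(-3\right) \frac{1}{7} = 50 \cdot 6 \cdot 16 - \frac{6}{7} = 50 \cdot 96 - \frac{6}{7} = 4800 - \frac{6}{7} = \frac{33594}{7}$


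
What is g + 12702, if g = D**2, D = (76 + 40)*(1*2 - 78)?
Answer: 77734558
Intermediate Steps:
D = -8816 (D = 116*(2 - 78) = 116*(-76) = -8816)
g = 77721856 (g = (-8816)**2 = 77721856)
g + 12702 = 77721856 + 12702 = 77734558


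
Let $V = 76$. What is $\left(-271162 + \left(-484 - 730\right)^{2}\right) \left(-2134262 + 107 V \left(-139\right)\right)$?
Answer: $-3926130982740$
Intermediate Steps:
$\left(-271162 + \left(-484 - 730\right)^{2}\right) \left(-2134262 + 107 V \left(-139\right)\right) = \left(-271162 + \left(-484 - 730\right)^{2}\right) \left(-2134262 + 107 \cdot 76 \left(-139\right)\right) = \left(-271162 + \left(-1214\right)^{2}\right) \left(-2134262 + 8132 \left(-139\right)\right) = \left(-271162 + 1473796\right) \left(-2134262 - 1130348\right) = 1202634 \left(-3264610\right) = -3926130982740$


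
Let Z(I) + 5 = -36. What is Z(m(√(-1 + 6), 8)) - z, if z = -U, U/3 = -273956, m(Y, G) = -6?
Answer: -821909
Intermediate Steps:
Z(I) = -41 (Z(I) = -5 - 36 = -41)
U = -821868 (U = 3*(-273956) = -821868)
z = 821868 (z = -1*(-821868) = 821868)
Z(m(√(-1 + 6), 8)) - z = -41 - 1*821868 = -41 - 821868 = -821909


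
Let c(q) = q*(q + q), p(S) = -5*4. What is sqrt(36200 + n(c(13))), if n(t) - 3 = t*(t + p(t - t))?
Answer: sqrt(143687) ≈ 379.06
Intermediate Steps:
p(S) = -20
c(q) = 2*q**2 (c(q) = q*(2*q) = 2*q**2)
n(t) = 3 + t*(-20 + t) (n(t) = 3 + t*(t - 20) = 3 + t*(-20 + t))
sqrt(36200 + n(c(13))) = sqrt(36200 + (3 + (2*13**2)**2 - 40*13**2)) = sqrt(36200 + (3 + (2*169)**2 - 40*169)) = sqrt(36200 + (3 + 338**2 - 20*338)) = sqrt(36200 + (3 + 114244 - 6760)) = sqrt(36200 + 107487) = sqrt(143687)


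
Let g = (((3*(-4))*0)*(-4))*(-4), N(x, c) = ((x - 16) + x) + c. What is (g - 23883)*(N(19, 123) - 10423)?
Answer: 245469474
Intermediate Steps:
N(x, c) = -16 + c + 2*x (N(x, c) = ((-16 + x) + x) + c = (-16 + 2*x) + c = -16 + c + 2*x)
g = 0 (g = (-12*0*(-4))*(-4) = (0*(-4))*(-4) = 0*(-4) = 0)
(g - 23883)*(N(19, 123) - 10423) = (0 - 23883)*((-16 + 123 + 2*19) - 10423) = -23883*((-16 + 123 + 38) - 10423) = -23883*(145 - 10423) = -23883*(-10278) = 245469474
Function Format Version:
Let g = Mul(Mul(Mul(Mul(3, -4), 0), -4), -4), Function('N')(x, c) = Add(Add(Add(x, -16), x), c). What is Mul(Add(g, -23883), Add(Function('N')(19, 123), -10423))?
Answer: 245469474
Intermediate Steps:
Function('N')(x, c) = Add(-16, c, Mul(2, x)) (Function('N')(x, c) = Add(Add(Add(-16, x), x), c) = Add(Add(-16, Mul(2, x)), c) = Add(-16, c, Mul(2, x)))
g = 0 (g = Mul(Mul(Mul(-12, 0), -4), -4) = Mul(Mul(0, -4), -4) = Mul(0, -4) = 0)
Mul(Add(g, -23883), Add(Function('N')(19, 123), -10423)) = Mul(Add(0, -23883), Add(Add(-16, 123, Mul(2, 19)), -10423)) = Mul(-23883, Add(Add(-16, 123, 38), -10423)) = Mul(-23883, Add(145, -10423)) = Mul(-23883, -10278) = 245469474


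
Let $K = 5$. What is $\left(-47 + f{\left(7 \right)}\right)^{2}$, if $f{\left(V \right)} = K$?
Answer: $1764$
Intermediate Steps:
$f{\left(V \right)} = 5$
$\left(-47 + f{\left(7 \right)}\right)^{2} = \left(-47 + 5\right)^{2} = \left(-42\right)^{2} = 1764$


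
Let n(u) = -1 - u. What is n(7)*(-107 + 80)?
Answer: 216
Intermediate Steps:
n(7)*(-107 + 80) = (-1 - 1*7)*(-107 + 80) = (-1 - 7)*(-27) = -8*(-27) = 216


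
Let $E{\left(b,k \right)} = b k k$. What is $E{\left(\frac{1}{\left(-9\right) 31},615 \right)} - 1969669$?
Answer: $- \frac{61101764}{31} \approx -1.971 \cdot 10^{6}$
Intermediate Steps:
$E{\left(b,k \right)} = b k^{2}$
$E{\left(\frac{1}{\left(-9\right) 31},615 \right)} - 1969669 = \frac{615^{2}}{\left(-9\right) 31} - 1969669 = \frac{1}{-279} \cdot 378225 - 1969669 = \left(- \frac{1}{279}\right) 378225 - 1969669 = - \frac{42025}{31} - 1969669 = - \frac{61101764}{31}$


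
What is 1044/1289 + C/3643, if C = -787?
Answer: 2788849/4695827 ≈ 0.59390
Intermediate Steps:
1044/1289 + C/3643 = 1044/1289 - 787/3643 = 2788849/4695827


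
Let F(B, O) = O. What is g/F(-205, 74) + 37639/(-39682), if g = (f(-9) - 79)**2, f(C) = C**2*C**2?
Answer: 833644491841/1468234 ≈ 5.6779e+5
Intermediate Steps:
f(C) = C**4
g = 42016324 (g = ((-9)**4 - 79)**2 = (6561 - 79)**2 = 6482**2 = 42016324)
g/F(-205, 74) + 37639/(-39682) = 42016324/74 + 37639/(-39682) = 42016324*(1/74) + 37639*(-1/39682) = 21008162/37 - 37639/39682 = 833644491841/1468234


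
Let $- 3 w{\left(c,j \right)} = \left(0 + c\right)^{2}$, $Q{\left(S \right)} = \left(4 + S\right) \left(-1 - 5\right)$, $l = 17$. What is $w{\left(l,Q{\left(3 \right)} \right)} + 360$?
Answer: $\frac{791}{3} \approx 263.67$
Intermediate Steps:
$Q{\left(S \right)} = -24 - 6 S$ ($Q{\left(S \right)} = \left(4 + S\right) \left(-6\right) = -24 - 6 S$)
$w{\left(c,j \right)} = - \frac{c^{2}}{3}$ ($w{\left(c,j \right)} = - \frac{\left(0 + c\right)^{2}}{3} = - \frac{c^{2}}{3}$)
$w{\left(l,Q{\left(3 \right)} \right)} + 360 = - \frac{17^{2}}{3} + 360 = \left(- \frac{1}{3}\right) 289 + 360 = - \frac{289}{3} + 360 = \frac{791}{3}$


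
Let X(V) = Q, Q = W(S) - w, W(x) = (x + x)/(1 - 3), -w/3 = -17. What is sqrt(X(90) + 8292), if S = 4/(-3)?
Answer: sqrt(74181)/3 ≈ 90.787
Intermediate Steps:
w = 51 (w = -3*(-17) = 51)
S = -4/3 (S = 4*(-1/3) = -4/3 ≈ -1.3333)
W(x) = -x (W(x) = (2*x)/(-2) = (2*x)*(-1/2) = -x)
Q = -149/3 (Q = -1*(-4/3) - 1*51 = 4/3 - 51 = -149/3 ≈ -49.667)
X(V) = -149/3
sqrt(X(90) + 8292) = sqrt(-149/3 + 8292) = sqrt(24727/3) = sqrt(74181)/3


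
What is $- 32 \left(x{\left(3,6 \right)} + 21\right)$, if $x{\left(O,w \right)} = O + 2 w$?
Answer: $-1152$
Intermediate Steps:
$- 32 \left(x{\left(3,6 \right)} + 21\right) = - 32 \left(\left(3 + 2 \cdot 6\right) + 21\right) = - 32 \left(\left(3 + 12\right) + 21\right) = - 32 \left(15 + 21\right) = \left(-32\right) 36 = -1152$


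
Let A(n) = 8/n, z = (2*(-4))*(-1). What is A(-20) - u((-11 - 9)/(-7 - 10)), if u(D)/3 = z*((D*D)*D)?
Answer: -969826/24565 ≈ -39.480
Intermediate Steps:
z = 8 (z = -8*(-1) = 8)
u(D) = 24*D³ (u(D) = 3*(8*((D*D)*D)) = 3*(8*(D²*D)) = 3*(8*D³) = 24*D³)
A(-20) - u((-11 - 9)/(-7 - 10)) = 8/(-20) - 24*((-11 - 9)/(-7 - 10))³ = 8*(-1/20) - 24*(-20/(-17))³ = -⅖ - 24*(-20*(-1/17))³ = -⅖ - 24*(20/17)³ = -⅖ - 24*8000/4913 = -⅖ - 1*192000/4913 = -⅖ - 192000/4913 = -969826/24565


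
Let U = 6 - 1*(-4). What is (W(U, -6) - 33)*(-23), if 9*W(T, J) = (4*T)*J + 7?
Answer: 12190/9 ≈ 1354.4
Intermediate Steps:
U = 10 (U = 6 + 4 = 10)
W(T, J) = 7/9 + 4*J*T/9 (W(T, J) = ((4*T)*J + 7)/9 = (4*J*T + 7)/9 = (7 + 4*J*T)/9 = 7/9 + 4*J*T/9)
(W(U, -6) - 33)*(-23) = ((7/9 + (4/9)*(-6)*10) - 33)*(-23) = ((7/9 - 80/3) - 33)*(-23) = (-233/9 - 33)*(-23) = -530/9*(-23) = 12190/9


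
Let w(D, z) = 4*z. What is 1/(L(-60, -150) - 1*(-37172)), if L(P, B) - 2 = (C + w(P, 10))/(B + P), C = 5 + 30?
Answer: 14/520431 ≈ 2.6901e-5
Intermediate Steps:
C = 35
L(P, B) = 2 + 75/(B + P) (L(P, B) = 2 + (35 + 4*10)/(B + P) = 2 + (35 + 40)/(B + P) = 2 + 75/(B + P))
1/(L(-60, -150) - 1*(-37172)) = 1/((75 + 2*(-150) + 2*(-60))/(-150 - 60) - 1*(-37172)) = 1/((75 - 300 - 120)/(-210) + 37172) = 1/(-1/210*(-345) + 37172) = 1/(23/14 + 37172) = 1/(520431/14) = 14/520431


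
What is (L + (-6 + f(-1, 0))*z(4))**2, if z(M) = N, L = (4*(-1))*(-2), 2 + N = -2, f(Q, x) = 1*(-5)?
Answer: 2704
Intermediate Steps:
f(Q, x) = -5
N = -4 (N = -2 - 2 = -4)
L = 8 (L = -4*(-2) = 8)
z(M) = -4
(L + (-6 + f(-1, 0))*z(4))**2 = (8 + (-6 - 5)*(-4))**2 = (8 - 11*(-4))**2 = (8 + 44)**2 = 52**2 = 2704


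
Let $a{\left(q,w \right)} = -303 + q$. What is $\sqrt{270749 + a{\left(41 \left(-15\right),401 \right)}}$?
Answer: $\sqrt{269831} \approx 519.45$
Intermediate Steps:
$\sqrt{270749 + a{\left(41 \left(-15\right),401 \right)}} = \sqrt{270749 + \left(-303 + 41 \left(-15\right)\right)} = \sqrt{270749 - 918} = \sqrt{269831}$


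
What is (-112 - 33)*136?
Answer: -19720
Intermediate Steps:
(-112 - 33)*136 = -145*136 = -19720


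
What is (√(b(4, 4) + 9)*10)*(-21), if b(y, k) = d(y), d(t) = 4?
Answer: -210*√13 ≈ -757.17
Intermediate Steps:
b(y, k) = 4
(√(b(4, 4) + 9)*10)*(-21) = (√(4 + 9)*10)*(-21) = (√13*10)*(-21) = (10*√13)*(-21) = -210*√13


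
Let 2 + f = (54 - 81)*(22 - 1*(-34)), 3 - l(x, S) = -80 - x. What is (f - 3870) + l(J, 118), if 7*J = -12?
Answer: -37119/7 ≈ -5302.7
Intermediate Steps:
J = -12/7 (J = (⅐)*(-12) = -12/7 ≈ -1.7143)
l(x, S) = 83 + x (l(x, S) = 3 - (-80 - x) = 3 + (80 + x) = 83 + x)
f = -1514 (f = -2 + (54 - 81)*(22 - 1*(-34)) = -2 - 27*(22 + 34) = -2 - 27*56 = -2 - 1512 = -1514)
(f - 3870) + l(J, 118) = (-1514 - 3870) + (83 - 12/7) = -5384 + 569/7 = -37119/7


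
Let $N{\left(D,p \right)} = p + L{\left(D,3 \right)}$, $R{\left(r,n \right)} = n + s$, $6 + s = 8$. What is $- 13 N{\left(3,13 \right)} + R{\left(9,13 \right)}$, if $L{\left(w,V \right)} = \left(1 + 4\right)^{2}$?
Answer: $-479$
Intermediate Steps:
$s = 2$ ($s = -6 + 8 = 2$)
$L{\left(w,V \right)} = 25$ ($L{\left(w,V \right)} = 5^{2} = 25$)
$R{\left(r,n \right)} = 2 + n$ ($R{\left(r,n \right)} = n + 2 = 2 + n$)
$N{\left(D,p \right)} = 25 + p$ ($N{\left(D,p \right)} = p + 25 = 25 + p$)
$- 13 N{\left(3,13 \right)} + R{\left(9,13 \right)} = - 13 \left(25 + 13\right) + \left(2 + 13\right) = \left(-13\right) 38 + 15 = -494 + 15 = -479$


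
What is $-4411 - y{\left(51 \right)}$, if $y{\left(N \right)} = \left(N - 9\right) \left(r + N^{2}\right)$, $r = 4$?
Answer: $-113821$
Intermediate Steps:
$y{\left(N \right)} = \left(-9 + N\right) \left(4 + N^{2}\right)$ ($y{\left(N \right)} = \left(N - 9\right) \left(4 + N^{2}\right) = \left(-9 + N\right) \left(4 + N^{2}\right)$)
$-4411 - y{\left(51 \right)} = -4411 - \left(-36 + 51^{3} - 9 \cdot 51^{2} + 4 \cdot 51\right) = -4411 - \left(-36 + 132651 - 23409 + 204\right) = -4411 - 109410 = -113821$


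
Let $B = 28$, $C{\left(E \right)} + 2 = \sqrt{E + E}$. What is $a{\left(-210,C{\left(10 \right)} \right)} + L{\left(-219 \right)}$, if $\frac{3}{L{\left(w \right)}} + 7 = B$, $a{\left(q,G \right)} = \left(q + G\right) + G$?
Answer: $- \frac{1497}{7} + 4 \sqrt{5} \approx -204.91$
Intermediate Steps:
$C{\left(E \right)} = -2 + \sqrt{2} \sqrt{E}$ ($C{\left(E \right)} = -2 + \sqrt{E + E} = -2 + \sqrt{2 E} = -2 + \sqrt{2} \sqrt{E}$)
$a{\left(q,G \right)} = q + 2 G$ ($a{\left(q,G \right)} = \left(G + q\right) + G = q + 2 G$)
$L{\left(w \right)} = \frac{1}{7}$ ($L{\left(w \right)} = \frac{3}{-7 + 28} = \frac{3}{21} = 3 \cdot \frac{1}{21} = \frac{1}{7}$)
$a{\left(-210,C{\left(10 \right)} \right)} + L{\left(-219 \right)} = \left(-210 + 2 \left(-2 + \sqrt{2} \sqrt{10}\right)\right) + \frac{1}{7} = \left(-210 + 2 \left(-2 + 2 \sqrt{5}\right)\right) + \frac{1}{7} = \left(-210 - \left(4 - 4 \sqrt{5}\right)\right) + \frac{1}{7} = \left(-214 + 4 \sqrt{5}\right) + \frac{1}{7} = - \frac{1497}{7} + 4 \sqrt{5}$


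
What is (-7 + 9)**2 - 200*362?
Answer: -72396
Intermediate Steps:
(-7 + 9)**2 - 200*362 = 2**2 - 72400 = 4 - 72400 = -72396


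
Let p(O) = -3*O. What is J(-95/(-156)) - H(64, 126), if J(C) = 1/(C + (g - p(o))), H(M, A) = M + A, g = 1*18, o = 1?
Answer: -640334/3371 ≈ -189.95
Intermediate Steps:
g = 18
H(M, A) = A + M
J(C) = 1/(21 + C) (J(C) = 1/(C + (18 - (-3))) = 1/(C + (18 - 1*(-3))) = 1/(C + (18 + 3)) = 1/(C + 21) = 1/(21 + C))
J(-95/(-156)) - H(64, 126) = 1/(21 - 95/(-156)) - (126 + 64) = 1/(21 - 95*(-1/156)) - 1*190 = 1/(21 + 95/156) - 190 = 1/(3371/156) - 190 = 156/3371 - 190 = -640334/3371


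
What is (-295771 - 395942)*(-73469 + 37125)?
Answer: 25139617272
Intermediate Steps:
(-295771 - 395942)*(-73469 + 37125) = -691713*(-36344) = 25139617272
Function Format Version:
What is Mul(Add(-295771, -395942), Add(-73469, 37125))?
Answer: 25139617272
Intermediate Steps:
Mul(Add(-295771, -395942), Add(-73469, 37125)) = Mul(-691713, -36344) = 25139617272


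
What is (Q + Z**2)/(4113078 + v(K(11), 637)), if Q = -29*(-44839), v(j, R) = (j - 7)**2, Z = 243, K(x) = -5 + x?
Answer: 1359380/4113079 ≈ 0.33050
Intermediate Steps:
v(j, R) = (-7 + j)**2
Q = 1300331
(Q + Z**2)/(4113078 + v(K(11), 637)) = (1300331 + 243**2)/(4113078 + (-7 + (-5 + 11))**2) = (1300331 + 59049)/(4113078 + (-7 + 6)**2) = 1359380/(4113078 + (-1)**2) = 1359380/(4113078 + 1) = 1359380/4113079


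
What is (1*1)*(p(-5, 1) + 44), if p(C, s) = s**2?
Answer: 45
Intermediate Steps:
(1*1)*(p(-5, 1) + 44) = (1*1)*(1**2 + 44) = 1*(1 + 44) = 1*45 = 45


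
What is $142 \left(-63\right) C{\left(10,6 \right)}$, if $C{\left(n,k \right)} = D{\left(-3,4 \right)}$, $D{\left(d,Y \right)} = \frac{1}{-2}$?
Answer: $4473$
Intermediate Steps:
$D{\left(d,Y \right)} = - \frac{1}{2}$
$C{\left(n,k \right)} = - \frac{1}{2}$
$142 \left(-63\right) C{\left(10,6 \right)} = 142 \left(-63\right) \left(- \frac{1}{2}\right) = \left(-8946\right) \left(- \frac{1}{2}\right) = 4473$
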